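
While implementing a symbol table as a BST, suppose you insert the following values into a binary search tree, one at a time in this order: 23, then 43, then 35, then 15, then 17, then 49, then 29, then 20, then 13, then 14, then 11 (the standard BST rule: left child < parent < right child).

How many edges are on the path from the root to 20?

Insert 23: tree is empty, so 23 becomes the root.
Insert 43: 43 > 23 → go right. Place as right child of 23.
Insert 35: 35 > 23 → go right; 35 < 43 → go left. Place as left child of 43.
Insert 15: 15 < 23 → go left. Place as left child of 23.
Insert 17: 17 < 23 → go left; 17 > 15 → go right. Place as right child of 15.
Insert 49: 49 > 23 → go right; 49 > 43 → go right. Place as right child of 43.
Insert 29: 29 > 23 → go right; 29 < 43 → go left; 29 < 35 → go left. Place as left child of 35.
Insert 20: 20 < 23 → go left; 20 > 15 → go right; 20 > 17 → go right. Place as right child of 17.
Insert 13: 13 < 23 → go left; 13 < 15 → go left. Place as left child of 15.
Insert 14: 14 < 23 → go left; 14 < 15 → go left; 14 > 13 → go right. Place as right child of 13.
Insert 11: 11 < 23 → go left; 11 < 15 → go left; 11 < 13 → go left. Place as left child of 13.

Path to 20: 23 → 15 → 17 → 20, which is 3 edges.

3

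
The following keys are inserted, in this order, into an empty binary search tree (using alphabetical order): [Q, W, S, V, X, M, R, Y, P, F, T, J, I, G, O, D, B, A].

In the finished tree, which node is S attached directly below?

Insert Q: tree is empty, so Q becomes the root.
Insert W: W > Q → go right. Place as right child of Q.
Insert S: S > Q → go right; S < W → go left. Place as left child of W.
Insert V: V > Q → go right; V < W → go left; V > S → go right. Place as right child of S.
Insert X: X > Q → go right; X > W → go right. Place as right child of W.
Insert M: M < Q → go left. Place as left child of Q.
Insert R: R > Q → go right; R < W → go left; R < S → go left. Place as left child of S.
Insert Y: Y > Q → go right; Y > W → go right; Y > X → go right. Place as right child of X.
Insert P: P < Q → go left; P > M → go right. Place as right child of M.
Insert F: F < Q → go left; F < M → go left. Place as left child of M.
Insert T: T > Q → go right; T < W → go left; T > S → go right; T < V → go left. Place as left child of V.
Insert J: J < Q → go left; J < M → go left; J > F → go right. Place as right child of F.
Insert I: I < Q → go left; I < M → go left; I > F → go right; I < J → go left. Place as left child of J.
Insert G: G < Q → go left; G < M → go left; G > F → go right; G < J → go left; G < I → go left. Place as left child of I.
Insert O: O < Q → go left; O > M → go right; O < P → go left. Place as left child of P.
Insert D: D < Q → go left; D < M → go left; D < F → go left. Place as left child of F.
Insert B: B < Q → go left; B < M → go left; B < F → go left; B < D → go left. Place as left child of D.
Insert A: A < Q → go left; A < M → go left; A < F → go left; A < D → go left; A < B → go left. Place as left child of B.

W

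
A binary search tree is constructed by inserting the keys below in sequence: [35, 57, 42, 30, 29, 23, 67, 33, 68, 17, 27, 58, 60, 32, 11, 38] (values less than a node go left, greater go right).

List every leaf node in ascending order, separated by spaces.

Resulting structure (node: left, right):
  35: L=30, R=57
  57: L=42, R=67
  42: L=38, R=–
  30: L=29, R=33
  29: L=23, R=–
  23: L=17, R=27
  67: L=58, R=68
  33: L=32, R=–
  68: L=–, R=–
  17: L=11, R=–
  27: L=–, R=–
  58: L=–, R=60
  60: L=–, R=–
  32: L=–, R=–
  11: L=–, R=–
  38: L=–, R=–

11 27 32 38 60 68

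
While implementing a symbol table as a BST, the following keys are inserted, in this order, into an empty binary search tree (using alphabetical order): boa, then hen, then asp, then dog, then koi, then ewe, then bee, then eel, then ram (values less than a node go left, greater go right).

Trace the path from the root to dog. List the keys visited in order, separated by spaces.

boa hen dog

Insert boa: tree is empty, so boa becomes the root.
Insert hen: hen > boa → go right. Place as right child of boa.
Insert asp: asp < boa → go left. Place as left child of boa.
Insert dog: dog > boa → go right; dog < hen → go left. Place as left child of hen.
Insert koi: koi > boa → go right; koi > hen → go right. Place as right child of hen.
Insert ewe: ewe > boa → go right; ewe < hen → go left; ewe > dog → go right. Place as right child of dog.
Insert bee: bee < boa → go left; bee > asp → go right. Place as right child of asp.
Insert eel: eel > boa → go right; eel < hen → go left; eel > dog → go right; eel < ewe → go left. Place as left child of ewe.
Insert ram: ram > boa → go right; ram > hen → go right; ram > koi → go right. Place as right child of koi.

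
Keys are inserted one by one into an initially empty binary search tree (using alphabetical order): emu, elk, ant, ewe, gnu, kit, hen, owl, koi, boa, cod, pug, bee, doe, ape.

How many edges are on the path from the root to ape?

emu: root
elk: left child of emu (depth 1)
ant: left child of elk (depth 2)
ewe: right child of emu (depth 1)
gnu: right child of ewe (depth 2)
kit: right child of gnu (depth 3)
hen: left child of kit (depth 4)
owl: right child of kit (depth 4)
koi: left child of owl (depth 5)
boa: right child of ant (depth 3)
cod: right child of boa (depth 4)
pug: right child of owl (depth 5)
bee: left child of boa (depth 4)
doe: right child of cod (depth 5)
ape: left child of bee (depth 5)

Path to ape: emu → elk → ant → boa → bee → ape, which is 5 edges.

5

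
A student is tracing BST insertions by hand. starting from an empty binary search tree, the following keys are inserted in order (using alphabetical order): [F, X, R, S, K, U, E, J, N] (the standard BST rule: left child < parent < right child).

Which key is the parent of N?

Resulting structure (node: left, right):
  F: L=E, R=X
  X: L=R, R=–
  R: L=K, R=S
  S: L=–, R=U
  K: L=J, R=N
  U: L=–, R=–
  E: L=–, R=–
  J: L=–, R=–
  N: L=–, R=–

K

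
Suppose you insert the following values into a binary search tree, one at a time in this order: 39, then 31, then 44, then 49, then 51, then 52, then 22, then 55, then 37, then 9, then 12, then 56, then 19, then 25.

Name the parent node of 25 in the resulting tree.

Insert 39: tree is empty, so 39 becomes the root.
Insert 31: 31 < 39 → go left. Place as left child of 39.
Insert 44: 44 > 39 → go right. Place as right child of 39.
Insert 49: 49 > 39 → go right; 49 > 44 → go right. Place as right child of 44.
Insert 51: 51 > 39 → go right; 51 > 44 → go right; 51 > 49 → go right. Place as right child of 49.
Insert 52: 52 > 39 → go right; 52 > 44 → go right; 52 > 49 → go right; 52 > 51 → go right. Place as right child of 51.
Insert 22: 22 < 39 → go left; 22 < 31 → go left. Place as left child of 31.
Insert 55: 55 > 39 → go right; 55 > 44 → go right; 55 > 49 → go right; 55 > 51 → go right; 55 > 52 → go right. Place as right child of 52.
Insert 37: 37 < 39 → go left; 37 > 31 → go right. Place as right child of 31.
Insert 9: 9 < 39 → go left; 9 < 31 → go left; 9 < 22 → go left. Place as left child of 22.
Insert 12: 12 < 39 → go left; 12 < 31 → go left; 12 < 22 → go left; 12 > 9 → go right. Place as right child of 9.
Insert 56: 56 > 39 → go right; 56 > 44 → go right; 56 > 49 → go right; 56 > 51 → go right; 56 > 52 → go right; 56 > 55 → go right. Place as right child of 55.
Insert 19: 19 < 39 → go left; 19 < 31 → go left; 19 < 22 → go left; 19 > 9 → go right; 19 > 12 → go right. Place as right child of 12.
Insert 25: 25 < 39 → go left; 25 < 31 → go left; 25 > 22 → go right. Place as right child of 22.

22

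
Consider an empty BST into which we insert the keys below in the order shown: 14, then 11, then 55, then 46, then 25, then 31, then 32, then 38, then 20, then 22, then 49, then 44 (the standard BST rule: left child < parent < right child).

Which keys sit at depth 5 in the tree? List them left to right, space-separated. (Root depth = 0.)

Insert 14: tree is empty, so 14 becomes the root.
Insert 11: 11 < 14 → go left. Place as left child of 14.
Insert 55: 55 > 14 → go right. Place as right child of 14.
Insert 46: 46 > 14 → go right; 46 < 55 → go left. Place as left child of 55.
Insert 25: 25 > 14 → go right; 25 < 55 → go left; 25 < 46 → go left. Place as left child of 46.
Insert 31: 31 > 14 → go right; 31 < 55 → go left; 31 < 46 → go left; 31 > 25 → go right. Place as right child of 25.
Insert 32: 32 > 14 → go right; 32 < 55 → go left; 32 < 46 → go left; 32 > 25 → go right; 32 > 31 → go right. Place as right child of 31.
Insert 38: 38 > 14 → go right; 38 < 55 → go left; 38 < 46 → go left; 38 > 25 → go right; 38 > 31 → go right; 38 > 32 → go right. Place as right child of 32.
Insert 20: 20 > 14 → go right; 20 < 55 → go left; 20 < 46 → go left; 20 < 25 → go left. Place as left child of 25.
Insert 22: 22 > 14 → go right; 22 < 55 → go left; 22 < 46 → go left; 22 < 25 → go left; 22 > 20 → go right. Place as right child of 20.
Insert 49: 49 > 14 → go right; 49 < 55 → go left; 49 > 46 → go right. Place as right child of 46.
Insert 44: 44 > 14 → go right; 44 < 55 → go left; 44 < 46 → go left; 44 > 25 → go right; 44 > 31 → go right; 44 > 32 → go right; 44 > 38 → go right. Place as right child of 38.

22 32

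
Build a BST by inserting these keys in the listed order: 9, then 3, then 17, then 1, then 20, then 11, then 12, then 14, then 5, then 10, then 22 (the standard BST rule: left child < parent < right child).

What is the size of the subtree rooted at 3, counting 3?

3

9: root
3: left child of 9 (depth 1)
17: right child of 9 (depth 1)
1: left child of 3 (depth 2)
20: right child of 17 (depth 2)
11: left child of 17 (depth 2)
12: right child of 11 (depth 3)
14: right child of 12 (depth 4)
5: right child of 3 (depth 2)
10: left child of 11 (depth 3)
22: right child of 20 (depth 3)

Subtree rooted at 3 contains: 3, 1, 5 — 3 nodes.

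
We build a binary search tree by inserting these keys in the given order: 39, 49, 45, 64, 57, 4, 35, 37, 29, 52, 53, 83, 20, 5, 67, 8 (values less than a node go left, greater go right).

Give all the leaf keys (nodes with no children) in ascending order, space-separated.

8 37 45 53 67

Insert 39: tree is empty, so 39 becomes the root.
Insert 49: 49 > 39 → go right. Place as right child of 39.
Insert 45: 45 > 39 → go right; 45 < 49 → go left. Place as left child of 49.
Insert 64: 64 > 39 → go right; 64 > 49 → go right. Place as right child of 49.
Insert 57: 57 > 39 → go right; 57 > 49 → go right; 57 < 64 → go left. Place as left child of 64.
Insert 4: 4 < 39 → go left. Place as left child of 39.
Insert 35: 35 < 39 → go left; 35 > 4 → go right. Place as right child of 4.
Insert 37: 37 < 39 → go left; 37 > 4 → go right; 37 > 35 → go right. Place as right child of 35.
Insert 29: 29 < 39 → go left; 29 > 4 → go right; 29 < 35 → go left. Place as left child of 35.
Insert 52: 52 > 39 → go right; 52 > 49 → go right; 52 < 64 → go left; 52 < 57 → go left. Place as left child of 57.
Insert 53: 53 > 39 → go right; 53 > 49 → go right; 53 < 64 → go left; 53 < 57 → go left; 53 > 52 → go right. Place as right child of 52.
Insert 83: 83 > 39 → go right; 83 > 49 → go right; 83 > 64 → go right. Place as right child of 64.
Insert 20: 20 < 39 → go left; 20 > 4 → go right; 20 < 35 → go left; 20 < 29 → go left. Place as left child of 29.
Insert 5: 5 < 39 → go left; 5 > 4 → go right; 5 < 35 → go left; 5 < 29 → go left; 5 < 20 → go left. Place as left child of 20.
Insert 67: 67 > 39 → go right; 67 > 49 → go right; 67 > 64 → go right; 67 < 83 → go left. Place as left child of 83.
Insert 8: 8 < 39 → go left; 8 > 4 → go right; 8 < 35 → go left; 8 < 29 → go left; 8 < 20 → go left; 8 > 5 → go right. Place as right child of 5.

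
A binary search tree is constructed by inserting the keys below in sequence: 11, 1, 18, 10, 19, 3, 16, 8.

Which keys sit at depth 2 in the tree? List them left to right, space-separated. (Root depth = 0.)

11: root
1: left child of 11 (depth 1)
18: right child of 11 (depth 1)
10: right child of 1 (depth 2)
19: right child of 18 (depth 2)
3: left child of 10 (depth 3)
16: left child of 18 (depth 2)
8: right child of 3 (depth 4)

10 16 19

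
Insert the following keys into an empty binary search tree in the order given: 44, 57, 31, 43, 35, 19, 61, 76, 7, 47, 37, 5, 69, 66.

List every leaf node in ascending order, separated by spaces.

44: root
57: right child of 44 (depth 1)
31: left child of 44 (depth 1)
43: right child of 31 (depth 2)
35: left child of 43 (depth 3)
19: left child of 31 (depth 2)
61: right child of 57 (depth 2)
76: right child of 61 (depth 3)
7: left child of 19 (depth 3)
47: left child of 57 (depth 2)
37: right child of 35 (depth 4)
5: left child of 7 (depth 4)
69: left child of 76 (depth 4)
66: left child of 69 (depth 5)

5 37 47 66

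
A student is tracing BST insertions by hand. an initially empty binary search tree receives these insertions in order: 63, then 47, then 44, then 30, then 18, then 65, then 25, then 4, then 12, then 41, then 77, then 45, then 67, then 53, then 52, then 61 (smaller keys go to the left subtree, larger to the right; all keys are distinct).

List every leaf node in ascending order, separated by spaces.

12 25 41 45 52 61 67

Resulting structure (node: left, right):
  63: L=47, R=65
  47: L=44, R=53
  44: L=30, R=45
  30: L=18, R=41
  18: L=4, R=25
  65: L=–, R=77
  25: L=–, R=–
  4: L=–, R=12
  12: L=–, R=–
  41: L=–, R=–
  77: L=67, R=–
  45: L=–, R=–
  67: L=–, R=–
  53: L=52, R=61
  52: L=–, R=–
  61: L=–, R=–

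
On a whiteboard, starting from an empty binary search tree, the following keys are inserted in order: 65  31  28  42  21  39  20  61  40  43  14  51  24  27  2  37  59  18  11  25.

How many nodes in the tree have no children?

6

Insert 65: tree is empty, so 65 becomes the root.
Insert 31: 31 < 65 → go left. Place as left child of 65.
Insert 28: 28 < 65 → go left; 28 < 31 → go left. Place as left child of 31.
Insert 42: 42 < 65 → go left; 42 > 31 → go right. Place as right child of 31.
Insert 21: 21 < 65 → go left; 21 < 31 → go left; 21 < 28 → go left. Place as left child of 28.
Insert 39: 39 < 65 → go left; 39 > 31 → go right; 39 < 42 → go left. Place as left child of 42.
Insert 20: 20 < 65 → go left; 20 < 31 → go left; 20 < 28 → go left; 20 < 21 → go left. Place as left child of 21.
Insert 61: 61 < 65 → go left; 61 > 31 → go right; 61 > 42 → go right. Place as right child of 42.
Insert 40: 40 < 65 → go left; 40 > 31 → go right; 40 < 42 → go left; 40 > 39 → go right. Place as right child of 39.
Insert 43: 43 < 65 → go left; 43 > 31 → go right; 43 > 42 → go right; 43 < 61 → go left. Place as left child of 61.
Insert 14: 14 < 65 → go left; 14 < 31 → go left; 14 < 28 → go left; 14 < 21 → go left; 14 < 20 → go left. Place as left child of 20.
Insert 51: 51 < 65 → go left; 51 > 31 → go right; 51 > 42 → go right; 51 < 61 → go left; 51 > 43 → go right. Place as right child of 43.
Insert 24: 24 < 65 → go left; 24 < 31 → go left; 24 < 28 → go left; 24 > 21 → go right. Place as right child of 21.
Insert 27: 27 < 65 → go left; 27 < 31 → go left; 27 < 28 → go left; 27 > 21 → go right; 27 > 24 → go right. Place as right child of 24.
Insert 2: 2 < 65 → go left; 2 < 31 → go left; 2 < 28 → go left; 2 < 21 → go left; 2 < 20 → go left; 2 < 14 → go left. Place as left child of 14.
Insert 37: 37 < 65 → go left; 37 > 31 → go right; 37 < 42 → go left; 37 < 39 → go left. Place as left child of 39.
Insert 59: 59 < 65 → go left; 59 > 31 → go right; 59 > 42 → go right; 59 < 61 → go left; 59 > 43 → go right; 59 > 51 → go right. Place as right child of 51.
Insert 18: 18 < 65 → go left; 18 < 31 → go left; 18 < 28 → go left; 18 < 21 → go left; 18 < 20 → go left; 18 > 14 → go right. Place as right child of 14.
Insert 11: 11 < 65 → go left; 11 < 31 → go left; 11 < 28 → go left; 11 < 21 → go left; 11 < 20 → go left; 11 < 14 → go left; 11 > 2 → go right. Place as right child of 2.
Insert 25: 25 < 65 → go left; 25 < 31 → go left; 25 < 28 → go left; 25 > 21 → go right; 25 > 24 → go right; 25 < 27 → go left. Place as left child of 27.

Leaves: 11, 18, 25, 37, 40, 59 — 6 in total.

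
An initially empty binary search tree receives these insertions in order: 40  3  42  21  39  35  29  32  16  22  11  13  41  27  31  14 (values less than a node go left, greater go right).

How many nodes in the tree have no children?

40: root
3: left child of 40 (depth 1)
42: right child of 40 (depth 1)
21: right child of 3 (depth 2)
39: right child of 21 (depth 3)
35: left child of 39 (depth 4)
29: left child of 35 (depth 5)
32: right child of 29 (depth 6)
16: left child of 21 (depth 3)
22: left child of 29 (depth 6)
11: left child of 16 (depth 4)
13: right child of 11 (depth 5)
41: left child of 42 (depth 2)
27: right child of 22 (depth 7)
31: left child of 32 (depth 7)
14: right child of 13 (depth 6)

Leaves: 14, 27, 31, 41 — 4 in total.

4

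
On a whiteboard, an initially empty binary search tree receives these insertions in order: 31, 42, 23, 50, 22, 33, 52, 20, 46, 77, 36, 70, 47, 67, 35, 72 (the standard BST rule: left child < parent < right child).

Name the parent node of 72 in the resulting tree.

70

Resulting structure (node: left, right):
  31: L=23, R=42
  42: L=33, R=50
  23: L=22, R=–
  50: L=46, R=52
  22: L=20, R=–
  33: L=–, R=36
  52: L=–, R=77
  20: L=–, R=–
  46: L=–, R=47
  77: L=70, R=–
  36: L=35, R=–
  70: L=67, R=72
  47: L=–, R=–
  67: L=–, R=–
  35: L=–, R=–
  72: L=–, R=–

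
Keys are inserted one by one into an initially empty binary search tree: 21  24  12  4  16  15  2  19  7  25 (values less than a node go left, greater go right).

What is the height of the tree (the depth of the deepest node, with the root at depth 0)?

Resulting structure (node: left, right):
  21: L=12, R=24
  24: L=–, R=25
  12: L=4, R=16
  4: L=2, R=7
  16: L=15, R=19
  15: L=–, R=–
  2: L=–, R=–
  19: L=–, R=–
  7: L=–, R=–
  25: L=–, R=–

The deepest node is 15 at depth 3.

3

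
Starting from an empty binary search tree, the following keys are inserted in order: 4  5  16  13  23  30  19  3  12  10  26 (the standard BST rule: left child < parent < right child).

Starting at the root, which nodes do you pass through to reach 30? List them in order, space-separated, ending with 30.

4: root
5: right child of 4 (depth 1)
16: right child of 5 (depth 2)
13: left child of 16 (depth 3)
23: right child of 16 (depth 3)
30: right child of 23 (depth 4)
19: left child of 23 (depth 4)
3: left child of 4 (depth 1)
12: left child of 13 (depth 4)
10: left child of 12 (depth 5)
26: left child of 30 (depth 5)

4 5 16 23 30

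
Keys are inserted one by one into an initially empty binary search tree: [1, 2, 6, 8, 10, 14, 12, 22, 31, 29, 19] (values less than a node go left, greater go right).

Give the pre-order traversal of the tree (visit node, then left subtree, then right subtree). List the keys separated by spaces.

Insert 1: tree is empty, so 1 becomes the root.
Insert 2: 2 > 1 → go right. Place as right child of 1.
Insert 6: 6 > 1 → go right; 6 > 2 → go right. Place as right child of 2.
Insert 8: 8 > 1 → go right; 8 > 2 → go right; 8 > 6 → go right. Place as right child of 6.
Insert 10: 10 > 1 → go right; 10 > 2 → go right; 10 > 6 → go right; 10 > 8 → go right. Place as right child of 8.
Insert 14: 14 > 1 → go right; 14 > 2 → go right; 14 > 6 → go right; 14 > 8 → go right; 14 > 10 → go right. Place as right child of 10.
Insert 12: 12 > 1 → go right; 12 > 2 → go right; 12 > 6 → go right; 12 > 8 → go right; 12 > 10 → go right; 12 < 14 → go left. Place as left child of 14.
Insert 22: 22 > 1 → go right; 22 > 2 → go right; 22 > 6 → go right; 22 > 8 → go right; 22 > 10 → go right; 22 > 14 → go right. Place as right child of 14.
Insert 31: 31 > 1 → go right; 31 > 2 → go right; 31 > 6 → go right; 31 > 8 → go right; 31 > 10 → go right; 31 > 14 → go right; 31 > 22 → go right. Place as right child of 22.
Insert 29: 29 > 1 → go right; 29 > 2 → go right; 29 > 6 → go right; 29 > 8 → go right; 29 > 10 → go right; 29 > 14 → go right; 29 > 22 → go right; 29 < 31 → go left. Place as left child of 31.
Insert 19: 19 > 1 → go right; 19 > 2 → go right; 19 > 6 → go right; 19 > 8 → go right; 19 > 10 → go right; 19 > 14 → go right; 19 < 22 → go left. Place as left child of 22.

1 2 6 8 10 14 12 22 19 31 29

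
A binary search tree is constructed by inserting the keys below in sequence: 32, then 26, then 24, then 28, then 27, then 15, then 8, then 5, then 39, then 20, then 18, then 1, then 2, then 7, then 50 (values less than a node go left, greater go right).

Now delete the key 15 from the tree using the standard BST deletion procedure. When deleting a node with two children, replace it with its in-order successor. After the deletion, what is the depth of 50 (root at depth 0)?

Resulting structure (node: left, right):
  32: L=26, R=39
  26: L=24, R=28
  24: L=15, R=–
  28: L=27, R=–
  27: L=–, R=–
  15: L=8, R=20
  8: L=5, R=–
  5: L=1, R=7
  39: L=–, R=50
  20: L=18, R=–
  18: L=–, R=–
  1: L=–, R=2
  2: L=–, R=–
  7: L=–, R=–
  50: L=–, R=–

Delete 15 (two children — replace with in-order successor).
After deletion, path to 50: 32 → 39 → 50.

2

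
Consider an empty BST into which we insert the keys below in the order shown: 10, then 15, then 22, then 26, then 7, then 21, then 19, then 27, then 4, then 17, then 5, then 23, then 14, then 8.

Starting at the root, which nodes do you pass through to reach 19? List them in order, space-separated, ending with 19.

10 15 22 21 19

10: root
15: right child of 10 (depth 1)
22: right child of 15 (depth 2)
26: right child of 22 (depth 3)
7: left child of 10 (depth 1)
21: left child of 22 (depth 3)
19: left child of 21 (depth 4)
27: right child of 26 (depth 4)
4: left child of 7 (depth 2)
17: left child of 19 (depth 5)
5: right child of 4 (depth 3)
23: left child of 26 (depth 4)
14: left child of 15 (depth 2)
8: right child of 7 (depth 2)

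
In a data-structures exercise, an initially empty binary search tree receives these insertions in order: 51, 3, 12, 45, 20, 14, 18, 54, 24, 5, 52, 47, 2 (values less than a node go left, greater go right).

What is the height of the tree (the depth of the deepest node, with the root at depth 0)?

Insert 51: tree is empty, so 51 becomes the root.
Insert 3: 3 < 51 → go left. Place as left child of 51.
Insert 12: 12 < 51 → go left; 12 > 3 → go right. Place as right child of 3.
Insert 45: 45 < 51 → go left; 45 > 3 → go right; 45 > 12 → go right. Place as right child of 12.
Insert 20: 20 < 51 → go left; 20 > 3 → go right; 20 > 12 → go right; 20 < 45 → go left. Place as left child of 45.
Insert 14: 14 < 51 → go left; 14 > 3 → go right; 14 > 12 → go right; 14 < 45 → go left; 14 < 20 → go left. Place as left child of 20.
Insert 18: 18 < 51 → go left; 18 > 3 → go right; 18 > 12 → go right; 18 < 45 → go left; 18 < 20 → go left; 18 > 14 → go right. Place as right child of 14.
Insert 54: 54 > 51 → go right. Place as right child of 51.
Insert 24: 24 < 51 → go left; 24 > 3 → go right; 24 > 12 → go right; 24 < 45 → go left; 24 > 20 → go right. Place as right child of 20.
Insert 5: 5 < 51 → go left; 5 > 3 → go right; 5 < 12 → go left. Place as left child of 12.
Insert 52: 52 > 51 → go right; 52 < 54 → go left. Place as left child of 54.
Insert 47: 47 < 51 → go left; 47 > 3 → go right; 47 > 12 → go right; 47 > 45 → go right. Place as right child of 45.
Insert 2: 2 < 51 → go left; 2 < 3 → go left. Place as left child of 3.

The deepest node is 18 at depth 6.

6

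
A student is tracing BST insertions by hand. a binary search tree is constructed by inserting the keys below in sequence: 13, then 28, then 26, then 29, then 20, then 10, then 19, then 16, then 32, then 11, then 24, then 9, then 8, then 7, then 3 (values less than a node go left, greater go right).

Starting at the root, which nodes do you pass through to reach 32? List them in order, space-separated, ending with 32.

Insert 13: tree is empty, so 13 becomes the root.
Insert 28: 28 > 13 → go right. Place as right child of 13.
Insert 26: 26 > 13 → go right; 26 < 28 → go left. Place as left child of 28.
Insert 29: 29 > 13 → go right; 29 > 28 → go right. Place as right child of 28.
Insert 20: 20 > 13 → go right; 20 < 28 → go left; 20 < 26 → go left. Place as left child of 26.
Insert 10: 10 < 13 → go left. Place as left child of 13.
Insert 19: 19 > 13 → go right; 19 < 28 → go left; 19 < 26 → go left; 19 < 20 → go left. Place as left child of 20.
Insert 16: 16 > 13 → go right; 16 < 28 → go left; 16 < 26 → go left; 16 < 20 → go left; 16 < 19 → go left. Place as left child of 19.
Insert 32: 32 > 13 → go right; 32 > 28 → go right; 32 > 29 → go right. Place as right child of 29.
Insert 11: 11 < 13 → go left; 11 > 10 → go right. Place as right child of 10.
Insert 24: 24 > 13 → go right; 24 < 28 → go left; 24 < 26 → go left; 24 > 20 → go right. Place as right child of 20.
Insert 9: 9 < 13 → go left; 9 < 10 → go left. Place as left child of 10.
Insert 8: 8 < 13 → go left; 8 < 10 → go left; 8 < 9 → go left. Place as left child of 9.
Insert 7: 7 < 13 → go left; 7 < 10 → go left; 7 < 9 → go left; 7 < 8 → go left. Place as left child of 8.
Insert 3: 3 < 13 → go left; 3 < 10 → go left; 3 < 9 → go left; 3 < 8 → go left; 3 < 7 → go left. Place as left child of 7.

13 28 29 32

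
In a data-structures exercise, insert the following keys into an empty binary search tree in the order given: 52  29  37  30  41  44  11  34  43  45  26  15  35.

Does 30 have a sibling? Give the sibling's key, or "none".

Resulting structure (node: left, right):
  52: L=29, R=–
  29: L=11, R=37
  37: L=30, R=41
  30: L=–, R=34
  41: L=–, R=44
  44: L=43, R=45
  11: L=–, R=26
  34: L=–, R=35
  43: L=–, R=–
  45: L=–, R=–
  26: L=15, R=–
  15: L=–, R=–
  35: L=–, R=–

30's parent is 37; the other child of 37 is 41.

41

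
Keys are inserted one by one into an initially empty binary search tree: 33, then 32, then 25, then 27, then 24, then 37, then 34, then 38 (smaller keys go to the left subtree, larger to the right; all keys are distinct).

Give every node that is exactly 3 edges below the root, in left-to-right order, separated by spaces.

33: root
32: left child of 33 (depth 1)
25: left child of 32 (depth 2)
27: right child of 25 (depth 3)
24: left child of 25 (depth 3)
37: right child of 33 (depth 1)
34: left child of 37 (depth 2)
38: right child of 37 (depth 2)

24 27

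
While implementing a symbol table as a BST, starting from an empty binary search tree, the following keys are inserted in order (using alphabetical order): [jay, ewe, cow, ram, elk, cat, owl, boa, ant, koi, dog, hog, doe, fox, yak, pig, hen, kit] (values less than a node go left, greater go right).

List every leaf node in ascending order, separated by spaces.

ant doe hen kit pig yak

Resulting structure (node: left, right):
  jay: L=ewe, R=ram
  ewe: L=cow, R=hog
  cow: L=cat, R=elk
  ram: L=owl, R=yak
  elk: L=dog, R=–
  cat: L=boa, R=–
  owl: L=koi, R=pig
  boa: L=ant, R=–
  ant: L=–, R=–
  koi: L=kit, R=–
  dog: L=doe, R=–
  hog: L=fox, R=–
  doe: L=–, R=–
  fox: L=–, R=hen
  yak: L=–, R=–
  pig: L=–, R=–
  hen: L=–, R=–
  kit: L=–, R=–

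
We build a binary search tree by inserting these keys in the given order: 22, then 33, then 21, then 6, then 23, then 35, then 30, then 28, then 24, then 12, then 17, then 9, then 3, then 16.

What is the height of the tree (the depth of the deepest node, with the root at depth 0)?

5

22: root
33: right child of 22 (depth 1)
21: left child of 22 (depth 1)
6: left child of 21 (depth 2)
23: left child of 33 (depth 2)
35: right child of 33 (depth 2)
30: right child of 23 (depth 3)
28: left child of 30 (depth 4)
24: left child of 28 (depth 5)
12: right child of 6 (depth 3)
17: right child of 12 (depth 4)
9: left child of 12 (depth 4)
3: left child of 6 (depth 3)
16: left child of 17 (depth 5)

The deepest node is 24 at depth 5.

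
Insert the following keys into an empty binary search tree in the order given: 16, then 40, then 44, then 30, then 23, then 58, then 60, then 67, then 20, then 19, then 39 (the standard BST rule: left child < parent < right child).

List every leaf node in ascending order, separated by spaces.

19 39 67

Resulting structure (node: left, right):
  16: L=–, R=40
  40: L=30, R=44
  44: L=–, R=58
  30: L=23, R=39
  23: L=20, R=–
  58: L=–, R=60
  60: L=–, R=67
  67: L=–, R=–
  20: L=19, R=–
  19: L=–, R=–
  39: L=–, R=–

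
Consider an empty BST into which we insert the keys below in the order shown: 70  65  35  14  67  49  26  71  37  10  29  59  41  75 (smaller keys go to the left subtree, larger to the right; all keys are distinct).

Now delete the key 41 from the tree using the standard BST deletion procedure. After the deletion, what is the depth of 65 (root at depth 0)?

Insert 70: tree is empty, so 70 becomes the root.
Insert 65: 65 < 70 → go left. Place as left child of 70.
Insert 35: 35 < 70 → go left; 35 < 65 → go left. Place as left child of 65.
Insert 14: 14 < 70 → go left; 14 < 65 → go left; 14 < 35 → go left. Place as left child of 35.
Insert 67: 67 < 70 → go left; 67 > 65 → go right. Place as right child of 65.
Insert 49: 49 < 70 → go left; 49 < 65 → go left; 49 > 35 → go right. Place as right child of 35.
Insert 26: 26 < 70 → go left; 26 < 65 → go left; 26 < 35 → go left; 26 > 14 → go right. Place as right child of 14.
Insert 71: 71 > 70 → go right. Place as right child of 70.
Insert 37: 37 < 70 → go left; 37 < 65 → go left; 37 > 35 → go right; 37 < 49 → go left. Place as left child of 49.
Insert 10: 10 < 70 → go left; 10 < 65 → go left; 10 < 35 → go left; 10 < 14 → go left. Place as left child of 14.
Insert 29: 29 < 70 → go left; 29 < 65 → go left; 29 < 35 → go left; 29 > 14 → go right; 29 > 26 → go right. Place as right child of 26.
Insert 59: 59 < 70 → go left; 59 < 65 → go left; 59 > 35 → go right; 59 > 49 → go right. Place as right child of 49.
Insert 41: 41 < 70 → go left; 41 < 65 → go left; 41 > 35 → go right; 41 < 49 → go left; 41 > 37 → go right. Place as right child of 37.
Insert 75: 75 > 70 → go right; 75 > 71 → go right. Place as right child of 71.

Delete 41 (at most one child — splice it out).
After deletion, path to 65: 70 → 65.

1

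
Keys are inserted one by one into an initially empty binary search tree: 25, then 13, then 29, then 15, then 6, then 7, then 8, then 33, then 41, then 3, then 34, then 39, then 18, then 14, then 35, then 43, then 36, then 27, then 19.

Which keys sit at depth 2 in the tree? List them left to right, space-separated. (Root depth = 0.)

Resulting structure (node: left, right):
  25: L=13, R=29
  13: L=6, R=15
  29: L=27, R=33
  15: L=14, R=18
  6: L=3, R=7
  7: L=–, R=8
  8: L=–, R=–
  33: L=–, R=41
  41: L=34, R=43
  3: L=–, R=–
  34: L=–, R=39
  39: L=35, R=–
  18: L=–, R=19
  14: L=–, R=–
  35: L=–, R=36
  43: L=–, R=–
  36: L=–, R=–
  27: L=–, R=–
  19: L=–, R=–

6 15 27 33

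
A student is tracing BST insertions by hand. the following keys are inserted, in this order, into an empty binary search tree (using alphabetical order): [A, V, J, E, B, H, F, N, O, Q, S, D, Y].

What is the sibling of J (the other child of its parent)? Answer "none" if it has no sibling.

Y

Resulting structure (node: left, right):
  A: L=–, R=V
  V: L=J, R=Y
  J: L=E, R=N
  E: L=B, R=H
  B: L=–, R=D
  H: L=F, R=–
  F: L=–, R=–
  N: L=–, R=O
  O: L=–, R=Q
  Q: L=–, R=S
  S: L=–, R=–
  D: L=–, R=–
  Y: L=–, R=–

J's parent is V; the other child of V is Y.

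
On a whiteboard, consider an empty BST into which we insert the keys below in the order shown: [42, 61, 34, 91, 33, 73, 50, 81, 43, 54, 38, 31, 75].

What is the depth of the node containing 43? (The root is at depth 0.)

3

42: root
61: right child of 42 (depth 1)
34: left child of 42 (depth 1)
91: right child of 61 (depth 2)
33: left child of 34 (depth 2)
73: left child of 91 (depth 3)
50: left child of 61 (depth 2)
81: right child of 73 (depth 4)
43: left child of 50 (depth 3)
54: right child of 50 (depth 3)
38: right child of 34 (depth 2)
31: left child of 33 (depth 3)
75: left child of 81 (depth 5)

Path to 43: 42 → 61 → 50 → 43, which is 3 edges.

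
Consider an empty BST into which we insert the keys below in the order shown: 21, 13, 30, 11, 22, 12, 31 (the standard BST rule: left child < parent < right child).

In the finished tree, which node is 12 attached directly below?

11

Insert 21: tree is empty, so 21 becomes the root.
Insert 13: 13 < 21 → go left. Place as left child of 21.
Insert 30: 30 > 21 → go right. Place as right child of 21.
Insert 11: 11 < 21 → go left; 11 < 13 → go left. Place as left child of 13.
Insert 22: 22 > 21 → go right; 22 < 30 → go left. Place as left child of 30.
Insert 12: 12 < 21 → go left; 12 < 13 → go left; 12 > 11 → go right. Place as right child of 11.
Insert 31: 31 > 21 → go right; 31 > 30 → go right. Place as right child of 30.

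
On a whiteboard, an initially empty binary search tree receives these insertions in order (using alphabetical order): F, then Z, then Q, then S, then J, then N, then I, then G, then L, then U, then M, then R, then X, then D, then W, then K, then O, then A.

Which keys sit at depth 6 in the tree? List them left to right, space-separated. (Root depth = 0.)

F: root
Z: right child of F (depth 1)
Q: left child of Z (depth 2)
S: right child of Q (depth 3)
J: left child of Q (depth 3)
N: right child of J (depth 4)
I: left child of J (depth 4)
G: left child of I (depth 5)
L: left child of N (depth 5)
U: right child of S (depth 4)
M: right child of L (depth 6)
R: left child of S (depth 4)
X: right child of U (depth 5)
D: left child of F (depth 1)
W: left child of X (depth 6)
K: left child of L (depth 6)
O: right child of N (depth 5)
A: left child of D (depth 2)

K M W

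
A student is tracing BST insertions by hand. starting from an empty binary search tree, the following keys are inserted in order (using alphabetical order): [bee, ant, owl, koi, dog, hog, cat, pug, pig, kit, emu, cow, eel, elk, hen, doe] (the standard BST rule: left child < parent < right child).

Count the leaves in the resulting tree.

Insert bee: tree is empty, so bee becomes the root.
Insert ant: ant < bee → go left. Place as left child of bee.
Insert owl: owl > bee → go right. Place as right child of bee.
Insert koi: koi > bee → go right; koi < owl → go left. Place as left child of owl.
Insert dog: dog > bee → go right; dog < owl → go left; dog < koi → go left. Place as left child of koi.
Insert hog: hog > bee → go right; hog < owl → go left; hog < koi → go left; hog > dog → go right. Place as right child of dog.
Insert cat: cat > bee → go right; cat < owl → go left; cat < koi → go left; cat < dog → go left. Place as left child of dog.
Insert pug: pug > bee → go right; pug > owl → go right. Place as right child of owl.
Insert pig: pig > bee → go right; pig > owl → go right; pig < pug → go left. Place as left child of pug.
Insert kit: kit > bee → go right; kit < owl → go left; kit < koi → go left; kit > dog → go right; kit > hog → go right. Place as right child of hog.
Insert emu: emu > bee → go right; emu < owl → go left; emu < koi → go left; emu > dog → go right; emu < hog → go left. Place as left child of hog.
Insert cow: cow > bee → go right; cow < owl → go left; cow < koi → go left; cow < dog → go left; cow > cat → go right. Place as right child of cat.
Insert eel: eel > bee → go right; eel < owl → go left; eel < koi → go left; eel > dog → go right; eel < hog → go left; eel < emu → go left. Place as left child of emu.
Insert elk: elk > bee → go right; elk < owl → go left; elk < koi → go left; elk > dog → go right; elk < hog → go left; elk < emu → go left; elk > eel → go right. Place as right child of eel.
Insert hen: hen > bee → go right; hen < owl → go left; hen < koi → go left; hen > dog → go right; hen < hog → go left; hen > emu → go right. Place as right child of emu.
Insert doe: doe > bee → go right; doe < owl → go left; doe < koi → go left; doe < dog → go left; doe > cat → go right; doe > cow → go right. Place as right child of cow.

Leaves: ant, doe, elk, hen, kit, pig — 6 in total.

6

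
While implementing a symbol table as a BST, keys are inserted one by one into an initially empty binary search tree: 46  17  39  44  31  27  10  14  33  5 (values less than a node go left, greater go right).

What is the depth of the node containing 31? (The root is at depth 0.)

3

Insert 46: tree is empty, so 46 becomes the root.
Insert 17: 17 < 46 → go left. Place as left child of 46.
Insert 39: 39 < 46 → go left; 39 > 17 → go right. Place as right child of 17.
Insert 44: 44 < 46 → go left; 44 > 17 → go right; 44 > 39 → go right. Place as right child of 39.
Insert 31: 31 < 46 → go left; 31 > 17 → go right; 31 < 39 → go left. Place as left child of 39.
Insert 27: 27 < 46 → go left; 27 > 17 → go right; 27 < 39 → go left; 27 < 31 → go left. Place as left child of 31.
Insert 10: 10 < 46 → go left; 10 < 17 → go left. Place as left child of 17.
Insert 14: 14 < 46 → go left; 14 < 17 → go left; 14 > 10 → go right. Place as right child of 10.
Insert 33: 33 < 46 → go left; 33 > 17 → go right; 33 < 39 → go left; 33 > 31 → go right. Place as right child of 31.
Insert 5: 5 < 46 → go left; 5 < 17 → go left; 5 < 10 → go left. Place as left child of 10.

Path to 31: 46 → 17 → 39 → 31, which is 3 edges.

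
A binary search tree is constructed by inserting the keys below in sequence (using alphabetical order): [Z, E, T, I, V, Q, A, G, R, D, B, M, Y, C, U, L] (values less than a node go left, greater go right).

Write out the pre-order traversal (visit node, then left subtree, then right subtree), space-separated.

Z E A D B C T I G Q M L R V U Y

Insert Z: tree is empty, so Z becomes the root.
Insert E: E < Z → go left. Place as left child of Z.
Insert T: T < Z → go left; T > E → go right. Place as right child of E.
Insert I: I < Z → go left; I > E → go right; I < T → go left. Place as left child of T.
Insert V: V < Z → go left; V > E → go right; V > T → go right. Place as right child of T.
Insert Q: Q < Z → go left; Q > E → go right; Q < T → go left; Q > I → go right. Place as right child of I.
Insert A: A < Z → go left; A < E → go left. Place as left child of E.
Insert G: G < Z → go left; G > E → go right; G < T → go left; G < I → go left. Place as left child of I.
Insert R: R < Z → go left; R > E → go right; R < T → go left; R > I → go right; R > Q → go right. Place as right child of Q.
Insert D: D < Z → go left; D < E → go left; D > A → go right. Place as right child of A.
Insert B: B < Z → go left; B < E → go left; B > A → go right; B < D → go left. Place as left child of D.
Insert M: M < Z → go left; M > E → go right; M < T → go left; M > I → go right; M < Q → go left. Place as left child of Q.
Insert Y: Y < Z → go left; Y > E → go right; Y > T → go right; Y > V → go right. Place as right child of V.
Insert C: C < Z → go left; C < E → go left; C > A → go right; C < D → go left; C > B → go right. Place as right child of B.
Insert U: U < Z → go left; U > E → go right; U > T → go right; U < V → go left. Place as left child of V.
Insert L: L < Z → go left; L > E → go right; L < T → go left; L > I → go right; L < Q → go left; L < M → go left. Place as left child of M.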